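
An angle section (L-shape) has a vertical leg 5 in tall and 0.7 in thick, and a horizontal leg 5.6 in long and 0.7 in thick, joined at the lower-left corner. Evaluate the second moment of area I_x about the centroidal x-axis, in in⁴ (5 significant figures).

I_x ≈ 15.439 in⁴

Break the section into simple shapes (no overlaps), measuring from the bottom-left corner of the bounding box.
Vertical leg: 0.7 × 5, A = 3.5 in², y = 2.5 in, Ī = 7.291667 in⁴.
Horizontal leg (remainder): 4.9 × 0.7, A = 3.43 in², y = 0.35 in, Ī = 0.1400583 in⁴.
Centroid: ȳ = ΣA·y / ΣA = 1.435859 in.
Transfer each piece to the centroidal x-axis using Ī + A·d² with d = y − 1.435859:
  vertical leg: d = 1.064141 in → contributes +11.25506 in⁴
  horizontal leg (remainder): d = -1.085859 in → contributes +4.184333 in⁴
Total I = 15.43939 in⁴.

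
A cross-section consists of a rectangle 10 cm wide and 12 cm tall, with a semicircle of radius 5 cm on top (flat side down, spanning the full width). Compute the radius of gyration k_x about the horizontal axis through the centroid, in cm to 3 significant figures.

Treat the section as a set of non-overlapping primitives; coordinates are from the bounding-box lower-left.
Rectangular body: 10 × 12, A = 120 cm², y = 6 cm, Ī = 1 440 cm⁴.
Semicircular cap: semicircle r = 5, A = 39.27 cm², y = 14.122 cm, Ī = 68.598 cm⁴.
Centroid: ȳ = ΣA·y / ΣA = 8.0026 cm.
Transfer each piece to the horizontal axis through the centroid using Ī + A·d² with d = y − 8.0026:
  rectangular body: d = -2.0026 cm → contributes +1921.2 cm⁴
  semicircular cap: d = 6.1195 cm → contributes +1539.2 cm⁴
Total I = 3460.4 cm⁴.
Radius of gyration: k = √(I/A) = √(3460.4 / 159.27) = 4.6612 cm.

k_x ≈ 4.66 cm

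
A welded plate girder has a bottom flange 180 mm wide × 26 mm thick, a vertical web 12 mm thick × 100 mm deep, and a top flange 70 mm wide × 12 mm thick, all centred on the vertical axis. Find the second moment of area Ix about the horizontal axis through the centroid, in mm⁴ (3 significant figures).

Treat the section as a set of non-overlapping primitives; coordinates are from the bounding-box lower-left.
Bottom plate: 180 × 26, A = 4 680 mm², y = 13 mm, Ī = 263 640 mm⁴.
Web plate: 12 × 100, A = 1 200 mm², y = 76 mm, Ī = 1 000 000 mm⁴.
Top plate: 70 × 12, A = 840 mm², y = 132 mm, Ī = 10 080 mm⁴.
Centroid: ȳ = ΣA·y / ΣA = 39.125 mm.
Transfer each piece to the horizontal axis through the centroid using Ī + A·d² with d = y − 39.125:
  bottom plate: d = -26.125 mm → contributes +3 457 813 mm⁴
  web plate: d = 36.875 mm → contributes +2 631 719 mm⁴
  top plate: d = 92.875 mm → contributes +7 255 723 mm⁴
Total I = 13 345 255 mm⁴.

Ix ≈ 1.33 × 10⁷ mm⁴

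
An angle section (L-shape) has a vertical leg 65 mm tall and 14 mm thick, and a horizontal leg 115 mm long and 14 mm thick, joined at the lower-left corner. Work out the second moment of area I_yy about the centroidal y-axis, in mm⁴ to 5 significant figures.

I_yy ≈ 3.0475 × 10⁶ mm⁴

Treat the section as a set of non-overlapping primitives; coordinates are from the bounding-box lower-left.
Vertical leg: 14 × 65, A = 910 mm², x = 7 mm, Ī = 14863.33 mm⁴.
Horizontal leg (remainder): 101 × 14, A = 1 414 mm², x = 64.5 mm, Ī = 1 202 018 mm⁴.
Centroid: x̄ = ΣA·x / ΣA = 41.98494 mm.
Transfer each piece to the centroidal y-axis using Ī + A·d² with d = x − 41.98494:
  vertical leg: d = -34.98494 mm → contributes +1 128 654 mm⁴
  horizontal leg (remainder): d = 22.51506 mm → contributes +1 918 814 mm⁴
Total I = 3 047 468 mm⁴.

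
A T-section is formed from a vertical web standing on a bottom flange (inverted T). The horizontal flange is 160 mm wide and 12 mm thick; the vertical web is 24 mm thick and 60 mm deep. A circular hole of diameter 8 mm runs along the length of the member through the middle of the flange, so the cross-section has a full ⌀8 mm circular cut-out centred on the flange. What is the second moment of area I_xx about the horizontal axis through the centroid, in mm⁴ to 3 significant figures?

I_xx ≈ 1.51 × 10⁶ mm⁴

Break the section into simple shapes (no overlaps), measuring from the bottom-left corner of the bounding box.
Flange: 160 × 12, A = 1 920 mm², y = 6 mm, Ī = 23 040 mm⁴.
Web: 24 × 60, A = 1 440 mm², y = 42 mm, Ī = 432 000 mm⁴.
Hole (subtracted): ⌀8, A = 50.265 mm², y = 6 mm, Ī = 201.06 mm⁴.
Centroid: ȳ = ΣA·y / ΣA = 21.663 mm.
Transfer each piece to the horizontal axis through the centroid using Ī + A·d² with d = y − 21.663:
  flange: d = -15.663 mm → contributes +494 066 mm⁴
  web: d = 20.337 mm → contributes +1 027 581 mm⁴
  hole: d = -15.663 mm → contributes −12 532 mm⁴
Total I = 1 509 115 mm⁴.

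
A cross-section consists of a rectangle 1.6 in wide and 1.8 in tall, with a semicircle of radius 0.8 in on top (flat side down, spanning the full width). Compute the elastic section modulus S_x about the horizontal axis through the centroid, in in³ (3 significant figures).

S_x ≈ 1.43 in³

Decompose the section into non-overlapping parts with the origin at the bottom-left of its bounding rectangle.
Rectangular body: 1.6 × 1.8, A = 2.88 in², y = 0.9 in, Ī = 0.7776 in⁴.
Semicircular cap: semicircle r = 0.8, A = 1.0053 in², y = 2.1395 in, Ī = 0.044956 in⁴.
Centroid: ȳ = ΣA·y / ΣA = 1.2207 in.
Transfer each piece to the horizontal axis through the centroid using Ī + A·d² with d = y − 1.2207:
  rectangular body: d = -0.32072 in → contributes +1.0738 in⁴
  semicircular cap: d = 0.91881 in → contributes +0.89364 in⁴
Total I = 1.9675 in⁴.
Extreme fibre distance c = 1.3793 in; S = I/c = 1.4265 in³.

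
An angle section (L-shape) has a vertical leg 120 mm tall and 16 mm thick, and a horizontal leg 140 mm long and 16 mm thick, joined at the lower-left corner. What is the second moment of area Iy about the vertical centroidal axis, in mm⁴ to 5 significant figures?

Iy ≈ 7.3642 × 10⁶ mm⁴

Split into non-overlapping primitives; take the origin at the lower-left of the bounding box.
Vertical leg: 16 × 120, A = 1 920 mm², x = 8 mm, Ī = 40 960 mm⁴.
Horizontal leg (remainder): 124 × 16, A = 1 984 mm², x = 78 mm, Ī = 2 542 165 mm⁴.
Centroid: x̄ = ΣA·x / ΣA = 43.57377 mm.
Transfer each piece to the vertical centroidal axis using Ī + A·d² with d = x − 43.57377:
  vertical leg: d = -35.57377 mm → contributes +2 470 707 mm⁴
  horizontal leg (remainder): d = 34.42623 mm → contributes +4 893 533 mm⁴
Total I = 7 364 240 mm⁴.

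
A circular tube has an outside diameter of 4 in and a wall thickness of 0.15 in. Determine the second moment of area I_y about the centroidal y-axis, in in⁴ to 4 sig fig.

Split into non-overlapping primitives; take the origin at the lower-left of the bounding box.
Outer circle: ⌀4, A = 12.5664 in², x = 2 in, Ī = 12.5664 in⁴.
Bore (subtracted): ⌀3.7, A = 10.7521 in², x = 2 in, Ī = 9.19977 in⁴.
By symmetry the centroid is at mid-width, x̄ = 2 in.
All pieces are centred on the centroidal y-axis, so I = ΣĪ (holes subtracted) = 3.3666 in⁴.

I_y ≈ 3.367 in⁴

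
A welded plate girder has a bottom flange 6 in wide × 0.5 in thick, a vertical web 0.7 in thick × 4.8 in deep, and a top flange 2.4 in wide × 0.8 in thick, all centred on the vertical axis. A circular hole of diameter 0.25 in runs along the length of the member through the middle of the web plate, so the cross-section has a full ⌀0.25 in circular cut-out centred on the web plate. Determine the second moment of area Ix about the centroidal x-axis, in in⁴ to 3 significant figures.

Decompose the section into non-overlapping parts with the origin at the bottom-left of its bounding rectangle.
Bottom plate: 6 × 0.5, A = 3 in², y = 0.25 in, Ī = 0.0625 in⁴.
Web plate: 0.7 × 4.8, A = 3.36 in², y = 2.9 in, Ī = 6.4512 in⁴.
Top plate: 2.4 × 0.8, A = 1.92 in², y = 5.7 in, Ī = 0.1024 in⁴.
Hole (subtracted): ⌀0.25, A = 0.049087 in², y = 2.9 in, Ī = 0.00019175 in⁴.
Centroid: ȳ = ΣA·y / ΣA = 2.5873 in.
Transfer each piece to the centroidal x-axis using Ī + A·d² with d = y − 2.5873:
  bottom plate: d = -2.3373 in → contributes +16.451 in⁴
  web plate: d = 0.31272 in → contributes +6.7798 in⁴
  top plate: d = 3.1127 in → contributes +18.705 in⁴
  hole: d = 0.31272 in → contributes −0.0049923 in⁴
Total I = 41.931 in⁴.

Ix ≈ 41.9 in⁴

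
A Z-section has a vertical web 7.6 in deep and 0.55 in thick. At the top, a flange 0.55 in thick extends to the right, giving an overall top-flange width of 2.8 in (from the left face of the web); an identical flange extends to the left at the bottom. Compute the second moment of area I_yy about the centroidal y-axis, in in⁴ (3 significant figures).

I_yy ≈ 6.00 in⁴

Decompose the section into non-overlapping parts with the origin at the bottom-left of its bounding rectangle.
Web: 0.55 × 7.6, A = 4.18 in², x = 2.525 in, Ī = 0.10537 in⁴.
Top flange (beyond web): 2.25 × 0.55, A = 1.2375 in², x = 3.925 in, Ī = 0.52207 in⁴.
Bottom flange (beyond web): 2.25 × 0.55, A = 1.2375 in², x = 1.125 in, Ī = 0.52207 in⁴.
Centroid: x̄ = ΣA·x / ΣA = 2.525 in.
Transfer each piece to the centroidal y-axis using Ī + A·d² with d = x − 2.525:
  web: d = 0 in → contributes +0.10537 in⁴
  top flange (beyond web): d = 1.4 in → contributes +2.9476 in⁴
  bottom flange (beyond web): d = -1.4 in → contributes +2.9476 in⁴
Total I = 6.0005 in⁴.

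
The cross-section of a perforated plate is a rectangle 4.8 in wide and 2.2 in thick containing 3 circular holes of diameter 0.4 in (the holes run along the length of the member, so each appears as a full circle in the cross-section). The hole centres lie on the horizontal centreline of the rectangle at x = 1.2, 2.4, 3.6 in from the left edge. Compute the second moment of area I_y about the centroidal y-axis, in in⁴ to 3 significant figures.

Treat the section as a set of non-overlapping primitives; coordinates are from the bounding-box lower-left.
Plate: 4.8 × 2.2, A = 10.56 in², x = 2.4 in, Ī = 20.275 in⁴.
Hole 1 (subtracted): ⌀0.4, A = 0.12566 in², x = 1.2 in, Ī = 0.0012566 in⁴.
Hole 2 (subtracted): ⌀0.4, A = 0.12566 in², x = 2.4 in, Ī = 0.0012566 in⁴.
Hole 3 (subtracted): ⌀0.4, A = 0.12566 in², x = 3.6 in, Ī = 0.0012566 in⁴.
By symmetry the centroid is at mid-width, x̄ = 2.4 in.
Transfer each piece to the centroidal y-axis using Ī + A·d² with d = x − 2.4:
  plate: d = 0 in → contributes +20.275 in⁴
  hole 1: d = -1.2 in → contributes −0.18221 in⁴
  hole 2: d = 0 in → contributes −0.0012566 in⁴
  hole 3: d = 1.2 in → contributes −0.18221 in⁴
Total I = 19.91 in⁴.

I_y ≈ 19.9 in⁴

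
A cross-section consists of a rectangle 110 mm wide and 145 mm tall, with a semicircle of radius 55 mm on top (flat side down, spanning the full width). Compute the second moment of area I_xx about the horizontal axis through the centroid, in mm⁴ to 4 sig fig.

I_xx ≈ 6.258 × 10⁷ mm⁴

Treat the section as a set of non-overlapping primitives; coordinates are from the bounding-box lower-left.
Rectangular body: 110 × 145, A = 15 950 mm², y = 72.5 mm, Ī = 27 945 729 mm⁴.
Semicircular cap: semicircle r = 55, A = 4751.66 mm², y = 168.343 mm, Ī = 1 004 345 mm⁴.
Centroid: ȳ = ΣA·y / ΣA = 94.4988 mm.
Transfer each piece to the horizontal axis through the centroid using Ī + A·d² with d = y − 94.4988:
  rectangular body: d = -21.9988 mm → contributes +35 664 697 mm⁴
  semicircular cap: d = 73.8439 mm → contributes +26 914 776 mm⁴
Total I = 62 579 473 mm⁴.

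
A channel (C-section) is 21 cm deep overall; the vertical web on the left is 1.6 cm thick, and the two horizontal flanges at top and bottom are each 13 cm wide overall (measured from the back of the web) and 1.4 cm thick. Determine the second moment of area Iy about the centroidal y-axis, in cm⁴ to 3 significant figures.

Break the section into simple shapes (no overlaps), measuring from the bottom-left corner of the bounding box.
Web: 1.6 × 21, A = 33.6 cm², x = 0.8 cm, Ī = 7.168 cm⁴.
Top flange (beyond web): 11.4 × 1.4, A = 15.96 cm², x = 7.3 cm, Ī = 172.85 cm⁴.
Bottom flange (beyond web): 11.4 × 1.4, A = 15.96 cm², x = 7.3 cm, Ī = 172.85 cm⁴.
Centroid: x̄ = ΣA·x / ΣA = 3.9667 cm.
Transfer each piece to the centroidal y-axis using Ī + A·d² with d = x − 3.9667:
  web: d = -3.1667 cm → contributes +344.1 cm⁴
  top flange (beyond web): d = 3.3333 cm → contributes +350.18 cm⁴
  bottom flange (beyond web): d = 3.3333 cm → contributes +350.18 cm⁴
Total I = 1044.5 cm⁴.

Iy ≈ 1040 cm⁴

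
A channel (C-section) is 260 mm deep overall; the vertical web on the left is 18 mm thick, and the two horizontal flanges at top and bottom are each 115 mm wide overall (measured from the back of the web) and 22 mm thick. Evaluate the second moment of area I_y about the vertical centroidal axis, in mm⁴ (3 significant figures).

Split into non-overlapping primitives; take the origin at the lower-left of the bounding box.
Web: 18 × 260, A = 4 680 mm², x = 9 mm, Ī = 126 360 mm⁴.
Top flange (beyond web): 97 × 22, A = 2 134 mm², x = 66.5 mm, Ī = 1 673 234 mm⁴.
Bottom flange (beyond web): 97 × 22, A = 2 134 mm², x = 66.5 mm, Ī = 1 673 234 mm⁴.
Centroid: x̄ = ΣA·x / ΣA = 36.426 mm.
Transfer each piece to the vertical centroidal axis using Ī + A·d² with d = x − 36.426:
  web: d = -27.426 mm → contributes +3 646 650 mm⁴
  top flange (beyond web): d = 30.074 mm → contributes +3 603 290 mm⁴
  bottom flange (beyond web): d = 30.074 mm → contributes +3 603 290 mm⁴
Total I = 10 853 229 mm⁴.

I_y ≈ 1.09 × 10⁷ mm⁴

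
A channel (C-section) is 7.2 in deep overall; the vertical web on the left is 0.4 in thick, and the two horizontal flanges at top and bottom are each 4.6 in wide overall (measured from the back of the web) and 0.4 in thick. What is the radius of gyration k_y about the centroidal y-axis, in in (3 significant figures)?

k_y ≈ 1.45 in

Split into non-overlapping primitives; take the origin at the lower-left of the bounding box.
Web: 0.4 × 7.2, A = 2.88 in², x = 0.2 in, Ī = 0.0384 in⁴.
Top flange (beyond web): 4.2 × 0.4, A = 1.68 in², x = 2.5 in, Ī = 2.4696 in⁴.
Bottom flange (beyond web): 4.2 × 0.4, A = 1.68 in², x = 2.5 in, Ī = 2.4696 in⁴.
Centroid: x̄ = ΣA·x / ΣA = 1.4385 in.
Transfer each piece to the centroidal y-axis using Ī + A·d² with d = x − 1.4385:
  web: d = -1.2385 in → contributes +4.4557 in⁴
  top flange (beyond web): d = 1.0615 in → contributes +4.3627 in⁴
  bottom flange (beyond web): d = 1.0615 in → contributes +4.3627 in⁴
Total I = 13.181 in⁴.
Radius of gyration: k = √(I/A) = √(13.181 / 6.24) = 1.4534 in.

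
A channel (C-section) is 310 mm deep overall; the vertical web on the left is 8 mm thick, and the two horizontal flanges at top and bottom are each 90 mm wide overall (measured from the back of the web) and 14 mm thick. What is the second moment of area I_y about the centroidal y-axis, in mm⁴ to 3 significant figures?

Break the section into simple shapes (no overlaps), measuring from the bottom-left corner of the bounding box.
Web: 8 × 310, A = 2 480 mm², x = 4 mm, Ī = 13 227 mm⁴.
Top flange (beyond web): 82 × 14, A = 1 148 mm², x = 49 mm, Ī = 643 263 mm⁴.
Bottom flange (beyond web): 82 × 14, A = 1 148 mm², x = 49 mm, Ī = 643 263 mm⁴.
Centroid: x̄ = ΣA·x / ΣA = 25.633 mm.
Transfer each piece to the centroidal y-axis using Ī + A·d² with d = x − 25.633:
  web: d = -21.633 mm → contributes +1 173 851 mm⁴
  top flange (beyond web): d = 23.367 mm → contributes +1 270 081 mm⁴
  bottom flange (beyond web): d = 23.367 mm → contributes +1 270 081 mm⁴
Total I = 3 714 013 mm⁴.

I_y ≈ 3.71 × 10⁶ mm⁴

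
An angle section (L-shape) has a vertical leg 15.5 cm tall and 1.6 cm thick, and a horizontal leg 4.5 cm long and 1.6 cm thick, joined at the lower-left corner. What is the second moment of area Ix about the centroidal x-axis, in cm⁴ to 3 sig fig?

Split into non-overlapping primitives; take the origin at the lower-left of the bounding box.
Vertical leg: 1.6 × 15.5, A = 24.8 cm², y = 7.75 cm, Ī = 496.52 cm⁴.
Horizontal leg (remainder): 2.9 × 1.6, A = 4.64 cm², y = 0.8 cm, Ī = 0.98987 cm⁴.
Centroid: ȳ = ΣA·y / ΣA = 6.6546 cm.
Transfer each piece to the centroidal x-axis using Ī + A·d² with d = y − 6.6546:
  vertical leg: d = 1.0954 cm → contributes +526.27 cm⁴
  horizontal leg (remainder): d = -5.8546 cm → contributes +160.03 cm⁴
Total I = 686.31 cm⁴.

Ix ≈ 686 cm⁴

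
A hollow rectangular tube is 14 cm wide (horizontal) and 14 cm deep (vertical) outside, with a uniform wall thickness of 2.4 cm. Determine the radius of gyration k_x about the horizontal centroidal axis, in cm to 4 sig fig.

Decompose the section into non-overlapping parts with the origin at the bottom-left of its bounding rectangle.
Outer rectangle: 14 × 14, A = 196 cm², y = 7 cm, Ī = 3201.33 cm⁴.
Inner void (subtracted): 9.2 × 9.2, A = 84.64 cm², y = 7 cm, Ī = 596.994 cm⁴.
By symmetry the centroid is at mid-height, ȳ = 7 cm.
All pieces are centred on the horizontal centroidal axis, so I = ΣĪ (holes subtracted) = 2604.34 cm⁴.
Radius of gyration: k = √(I/A) = √(2604.34 / 111.36) = 4.83598 cm.

k_x ≈ 4.836 cm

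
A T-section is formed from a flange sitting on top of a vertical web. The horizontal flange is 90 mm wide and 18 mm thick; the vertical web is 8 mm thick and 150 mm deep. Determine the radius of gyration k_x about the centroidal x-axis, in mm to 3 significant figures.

k_x ≈ 50.4 mm

Treat the section as a set of non-overlapping primitives; coordinates are from the bounding-box lower-left.
Flange: 90 × 18, A = 1 620 mm², y = 159 mm, Ī = 43 740 mm⁴.
Web: 8 × 150, A = 1 200 mm², y = 75 mm, Ī = 2 250 000 mm⁴.
Centroid: ȳ = ΣA·y / ΣA = 123.26 mm.
Transfer each piece to the centroidal x-axis using Ī + A·d² with d = y − 123.26:
  flange: d = 35.745 mm → contributes +2 113 585 mm⁴
  web: d = -48.255 mm → contributes +5 044 291 mm⁴
Total I = 7 157 876 mm⁴.
Radius of gyration: k = √(I/A) = √(7 157 876 / 2 820) = 50.381 mm.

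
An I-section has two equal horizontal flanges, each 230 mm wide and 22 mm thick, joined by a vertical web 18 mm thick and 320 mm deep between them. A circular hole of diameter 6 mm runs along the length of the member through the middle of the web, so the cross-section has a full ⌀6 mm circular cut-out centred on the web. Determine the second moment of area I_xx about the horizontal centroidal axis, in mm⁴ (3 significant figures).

I_xx ≈ 3.45 × 10⁸ mm⁴

Decompose the section into non-overlapping parts with the origin at the bottom-left of its bounding rectangle.
Bottom flange: 230 × 22, A = 5 060 mm², y = 11 mm, Ī = 204 087 mm⁴.
Web: 18 × 320, A = 5 760 mm², y = 182 mm, Ī = 49 152 000 mm⁴.
Top flange: 230 × 22, A = 5 060 mm², y = 353 mm, Ī = 204 087 mm⁴.
Hole (subtracted): ⌀6, A = 28.274 mm², y = 182 mm, Ī = 63.617 mm⁴.
By symmetry the centroid is at mid-height, ȳ = 182 mm.
Transfer each piece to the horizontal centroidal axis using Ī + A·d² with d = y − 182:
  bottom flange: d = -171 mm → contributes +148 163 547 mm⁴
  web: d = 0 mm → contributes +49 152 000 mm⁴
  top flange: d = 171 mm → contributes +148 163 547 mm⁴
  hole: d = 0 mm → contributes −63.617 mm⁴
Total I = 345 479 030 mm⁴.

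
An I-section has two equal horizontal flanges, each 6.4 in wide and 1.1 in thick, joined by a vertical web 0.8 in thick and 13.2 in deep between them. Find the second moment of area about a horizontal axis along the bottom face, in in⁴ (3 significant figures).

Split into non-overlapping primitives; take the origin at the lower-left of the bounding box.
Bottom flange: 6.4 × 1.1, A = 7.04 in², y = 0.55 in, Ī = 0.70987 in⁴.
Web: 0.8 × 13.2, A = 10.56 in², y = 7.7 in, Ī = 153.33 in⁴.
Top flange: 6.4 × 1.1, A = 7.04 in², y = 14.85 in, Ī = 0.70987 in⁴.
Transfer each piece to the base of the section using Ī + A·d² with d = y − 0:
  bottom flange: d = 0.55 in → contributes +2.8395 in⁴
  web: d = 7.7 in → contributes +779.43 in⁴
  top flange: d = 14.85 in → contributes +1553.2 in⁴
Total I = 2335.5 in⁴.

I_base ≈ 2340 in⁴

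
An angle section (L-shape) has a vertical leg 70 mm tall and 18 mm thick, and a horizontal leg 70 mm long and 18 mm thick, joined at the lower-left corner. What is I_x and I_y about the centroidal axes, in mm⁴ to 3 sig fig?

Decompose the section into non-overlapping parts with the origin at the bottom-left of its bounding rectangle.
Vertical leg: 18 × 70, A = 1 260 mm², y = 35 mm, Ī = 514 500 mm⁴.
Horizontal leg (remainder): 52 × 18, A = 936 mm², y = 9 mm, Ī = 25 272 mm⁴.
Centroid: ȳ = ΣA·y / ΣA = 23.918 mm.
Transfer each piece to the centroidal x-axis using Ī + A·d² with d = y − 23.918:
  vertical leg: d = 11.082 mm → contributes +669 241 mm⁴
  horizontal leg (remainder): d = -14.918 mm → contributes +233 577 mm⁴
Total I = 902 817 mm⁴.
For the y-axis: x̄ = 23.918 mm.
Repeating about the centroidal y-axis gives I_y = 902 817 mm⁴.

I_x ≈ 9.03 × 10⁵ mm⁴, I_y ≈ 9.03 × 10⁵ mm⁴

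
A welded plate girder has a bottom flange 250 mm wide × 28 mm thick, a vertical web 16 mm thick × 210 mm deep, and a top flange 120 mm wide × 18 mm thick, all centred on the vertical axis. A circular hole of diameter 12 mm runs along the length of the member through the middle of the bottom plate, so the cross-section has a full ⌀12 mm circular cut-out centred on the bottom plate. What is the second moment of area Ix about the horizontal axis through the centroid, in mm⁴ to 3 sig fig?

Ix ≈ 1.12 × 10⁸ mm⁴

Split into non-overlapping primitives; take the origin at the lower-left of the bounding box.
Bottom plate: 250 × 28, A = 7 000 mm², y = 14 mm, Ī = 457 333 mm⁴.
Web plate: 16 × 210, A = 3 360 mm², y = 133 mm, Ī = 12 348 000 mm⁴.
Top plate: 120 × 18, A = 2 160 mm², y = 247 mm, Ī = 58 320 mm⁴.
Hole (subtracted): ⌀12, A = 113.1 mm², y = 14 mm, Ī = 1017.9 mm⁴.
Centroid: ȳ = ΣA·y / ΣA = 86.792 mm.
Transfer each piece to the horizontal axis through the centroid using Ī + A·d² with d = y − 86.792:
  bottom plate: d = -72.792 mm → contributes +37 547 793 mm⁴
  web plate: d = 46.208 mm → contributes +19 522 284 mm⁴
  top plate: d = 160.21 mm → contributes +55 498 365 mm⁴
  hole: d = -72.792 mm → contributes −600 280 mm⁴
Total I = 111 968 162 mm⁴.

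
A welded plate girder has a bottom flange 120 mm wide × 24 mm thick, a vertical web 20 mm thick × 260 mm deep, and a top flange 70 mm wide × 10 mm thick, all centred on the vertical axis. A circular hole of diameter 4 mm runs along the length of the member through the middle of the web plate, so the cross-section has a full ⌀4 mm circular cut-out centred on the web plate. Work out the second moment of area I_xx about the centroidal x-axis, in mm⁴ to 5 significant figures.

I_xx ≈ 8.8989 × 10⁷ mm⁴

Break the section into simple shapes (no overlaps), measuring from the bottom-left corner of the bounding box.
Bottom plate: 120 × 24, A = 2 880 mm², y = 12 mm, Ī = 138 240 mm⁴.
Web plate: 20 × 260, A = 5 200 mm², y = 154 mm, Ī = 29 293 333 mm⁴.
Top plate: 70 × 10, A = 700 mm², y = 289 mm, Ī = 5833.333 mm⁴.
Hole (subtracted): ⌀4, A = 12.56637 mm², y = 154 mm, Ī = 12.56637 mm⁴.
Centroid: ȳ = ΣA·y / ΣA = 118.1332 mm.
Transfer each piece to the centroidal x-axis using Ī + A·d² with d = y − 118.1332:
  bottom plate: d = -106.1332 mm → contributes +32 579 283 mm⁴
  web plate: d = 35.86682 mm → contributes +35 982 765 mm⁴
  top plate: d = 170.8668 mm → contributes +20 442 663 mm⁴
  hole: d = 35.86682 mm → contributes −16178.31 mm⁴
Total I = 88 988 533 mm⁴.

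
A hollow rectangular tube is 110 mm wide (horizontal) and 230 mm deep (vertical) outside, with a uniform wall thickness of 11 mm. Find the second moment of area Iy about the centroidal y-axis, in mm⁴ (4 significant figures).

Iy ≈ 1.370 × 10⁷ mm⁴

Break the section into simple shapes (no overlaps), measuring from the bottom-left corner of the bounding box.
Outer rectangle: 110 × 230, A = 25 300 mm², x = 55 mm, Ī = 25 510 833 mm⁴.
Inner void (subtracted): 88 × 208, A = 18 304 mm², x = 55 mm, Ī = 11 812 181 mm⁴.
By symmetry the centroid is at mid-width, x̄ = 55 mm.
All pieces are centred on the centroidal y-axis, so I = ΣĪ (holes subtracted) = 13 698 652 mm⁴.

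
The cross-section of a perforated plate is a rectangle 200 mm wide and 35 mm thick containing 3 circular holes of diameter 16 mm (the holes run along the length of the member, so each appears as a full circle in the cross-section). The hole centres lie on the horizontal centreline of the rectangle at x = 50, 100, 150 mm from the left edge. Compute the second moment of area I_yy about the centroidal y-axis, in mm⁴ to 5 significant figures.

I_yy ≈ 2.2318 × 10⁷ mm⁴

Treat the section as a set of non-overlapping primitives; coordinates are from the bounding-box lower-left.
Plate: 200 × 35, A = 7 000 mm², x = 100 mm, Ī = 23 333 333 mm⁴.
Hole 1 (subtracted): ⌀16, A = 201.0619 mm², x = 50 mm, Ī = 3216.991 mm⁴.
Hole 2 (subtracted): ⌀16, A = 201.0619 mm², x = 100 mm, Ī = 3216.991 mm⁴.
Hole 3 (subtracted): ⌀16, A = 201.0619 mm², x = 150 mm, Ī = 3216.991 mm⁴.
By symmetry the centroid is at mid-width, x̄ = 100 mm.
Transfer each piece to the centroidal y-axis using Ī + A·d² with d = x − 100:
  plate: d = 0 mm → contributes +23 333 333 mm⁴
  hole 1: d = -50 mm → contributes −505871.8 mm⁴
  hole 2: d = 0 mm → contributes −3216.991 mm⁴
  hole 3: d = 50 mm → contributes −505871.8 mm⁴
Total I = 22 318 373 mm⁴.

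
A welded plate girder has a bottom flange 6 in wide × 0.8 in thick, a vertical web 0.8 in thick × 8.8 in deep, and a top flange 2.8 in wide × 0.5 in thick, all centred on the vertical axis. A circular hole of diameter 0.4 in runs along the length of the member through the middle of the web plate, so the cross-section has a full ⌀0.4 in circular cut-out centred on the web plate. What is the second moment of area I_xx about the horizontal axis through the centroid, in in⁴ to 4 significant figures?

I_xx ≈ 165.7 in⁴

Break the section into simple shapes (no overlaps), measuring from the bottom-left corner of the bounding box.
Bottom plate: 6 × 0.8, A = 4.8 in², y = 0.4 in, Ī = 0.256 in⁴.
Web plate: 0.8 × 8.8, A = 7.04 in², y = 5.2 in, Ī = 45.4315 in⁴.
Top plate: 2.8 × 0.5, A = 1.4 in², y = 9.85 in, Ī = 0.0291667 in⁴.
Hole (subtracted): ⌀0.4, A = 0.125664 in², y = 5.2 in, Ī = 0.00125664 in⁴.
Centroid: ȳ = ΣA·y / ΣA = 3.93955 in.
Transfer each piece to the horizontal axis through the centroid using Ī + A·d² with d = y − 3.93955:
  bottom plate: d = -3.53955 in → contributes +60.3923 in⁴
  web plate: d = 1.26045 in → contributes +56.6162 in⁴
  top plate: d = 5.91045 in → contributes +48.936 in⁴
  hole: d = 1.26045 in → contributes −0.200904 in⁴
Total I = 165.744 in⁴.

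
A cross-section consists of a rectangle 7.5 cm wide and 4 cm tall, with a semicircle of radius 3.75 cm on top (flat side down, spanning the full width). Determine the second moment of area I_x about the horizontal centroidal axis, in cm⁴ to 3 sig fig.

I_x ≈ 226 cm⁴

Break the section into simple shapes (no overlaps), measuring from the bottom-left corner of the bounding box.
Rectangular body: 7.5 × 4, A = 30 cm², y = 2 cm, Ī = 40 cm⁴.
Semicircular cap: semicircle r = 3.75, A = 22.089 cm², y = 5.5915 cm, Ī = 21.705 cm⁴.
Centroid: ȳ = ΣA·y / ΣA = 3.5231 cm.
Transfer each piece to the horizontal centroidal axis using Ī + A·d² with d = y − 3.5231:
  rectangular body: d = -1.5231 cm → contributes +109.59 cm⁴
  semicircular cap: d = 2.0685 cm → contributes +116.22 cm⁴
Total I = 225.81 cm⁴.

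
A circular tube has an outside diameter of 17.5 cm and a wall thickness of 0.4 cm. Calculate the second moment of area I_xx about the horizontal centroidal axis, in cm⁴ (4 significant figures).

I_xx ≈ 785.9 cm⁴

Treat the section as a set of non-overlapping primitives; coordinates are from the bounding-box lower-left.
Outer circle: ⌀17.5, A = 240.528 cm², y = 8.75 cm, Ī = 4603.86 cm⁴.
Bore (subtracted): ⌀16.7, A = 219.04 cm², y = 8.75 cm, Ī = 3 818 cm⁴.
By symmetry the centroid is at mid-height, ȳ = 8.75 cm.
All pieces are centred on the horizontal centroidal axis, so I = ΣĪ (holes subtracted) = 785.861 cm⁴.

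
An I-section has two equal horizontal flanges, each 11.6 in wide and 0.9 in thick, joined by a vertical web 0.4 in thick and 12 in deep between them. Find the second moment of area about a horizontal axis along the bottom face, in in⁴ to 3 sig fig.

Decompose the section into non-overlapping parts with the origin at the bottom-left of its bounding rectangle.
Bottom flange: 11.6 × 0.9, A = 10.44 in², y = 0.45 in, Ī = 0.7047 in⁴.
Web: 0.4 × 12, A = 4.8 in², y = 6.9 in, Ī = 57.6 in⁴.
Top flange: 11.6 × 0.9, A = 10.44 in², y = 13.35 in, Ī = 0.7047 in⁴.
Transfer each piece to the bottom edge using Ī + A·d² with d = y − 0:
  bottom flange: d = 0.45 in → contributes +2.8188 in⁴
  web: d = 6.9 in → contributes +286.13 in⁴
  top flange: d = 13.35 in → contributes +1861.3 in⁴
Total I = 2150.3 in⁴.

I_base ≈ 2150 in⁴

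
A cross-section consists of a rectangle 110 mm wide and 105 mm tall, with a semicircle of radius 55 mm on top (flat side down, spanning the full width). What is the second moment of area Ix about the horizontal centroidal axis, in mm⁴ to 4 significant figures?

Break the section into simple shapes (no overlaps), measuring from the bottom-left corner of the bounding box.
Rectangular body: 110 × 105, A = 11 550 mm², y = 52.5 mm, Ī = 10 611 563 mm⁴.
Semicircular cap: semicircle r = 55, A = 4751.66 mm², y = 128.343 mm, Ī = 1 004 345 mm⁴.
Centroid: ȳ = ΣA·y / ΣA = 74.6069 mm.
Transfer each piece to the horizontal centroidal axis using Ī + A·d² with d = y − 74.6069:
  rectangular body: d = -22.1069 mm → contributes +16 256 209 mm⁴
  semicircular cap: d = 53.7358 mm → contributes +14 724 957 mm⁴
Total I = 30 981 166 mm⁴.

Ix ≈ 3.098 × 10⁷ mm⁴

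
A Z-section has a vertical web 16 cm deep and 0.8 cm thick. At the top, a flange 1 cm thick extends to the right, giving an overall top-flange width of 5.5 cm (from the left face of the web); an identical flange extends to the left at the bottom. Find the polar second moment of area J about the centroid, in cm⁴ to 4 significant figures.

J ≈ 891.7 cm⁴

Break the section into simple shapes (no overlaps), measuring from the bottom-left corner of the bounding box.
Web: 0.8 × 16, A = 12.8 cm², y = 8 cm, Ī = 273.067 cm⁴.
Top flange (beyond web): 4.7 × 1, A = 4.7 cm², y = 15.5 cm, Ī = 0.391667 cm⁴.
Bottom flange (beyond web): 4.7 × 1, A = 4.7 cm², y = 0.5 cm, Ī = 0.391667 cm⁴.
Centroid: ȳ = ΣA·y / ΣA = 8 cm.
Transfer each piece to the centroidal x-axis using Ī + A·d² with d = y − 8:
  web: d = 0 cm → contributes +273.067 cm⁴
  top flange (beyond web): d = 7.5 cm → contributes +264.767 cm⁴
  bottom flange (beyond web): d = -7.5 cm → contributes +264.767 cm⁴
Total I = 802.6 cm⁴.
For the y-axis: x̄ = 5.1 cm.
Repeating about the centroidal y-axis gives I_y = 89.074 cm⁴.
Polar second moment: J = I_x + I_y = 891.674 cm⁴.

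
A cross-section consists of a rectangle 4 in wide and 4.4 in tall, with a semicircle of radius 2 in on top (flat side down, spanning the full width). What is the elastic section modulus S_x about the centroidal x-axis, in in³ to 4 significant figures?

S_x ≈ 21.54 in³

Split into non-overlapping primitives; take the origin at the lower-left of the bounding box.
Rectangular body: 4 × 4.4, A = 17.6 in², y = 2.2 in, Ī = 28.3947 in⁴.
Semicircular cap: semicircle r = 2, A = 6.28319 in², y = 5.24883 in, Ī = 1.75611 in⁴.
Centroid: ȳ = ΣA·y / ΣA = 3.00208 in.
Transfer each piece to the centroidal x-axis using Ī + A·d² with d = y − 3.00208:
  rectangular body: d = -0.802085 in → contributes +39.7175 in⁴
  semicircular cap: d = 2.24674 in → contributes +33.4727 in⁴
Total I = 73.1901 in⁴.
Extreme fibre distance c = 3.39792 in; S = I/c = 21.5397 in³.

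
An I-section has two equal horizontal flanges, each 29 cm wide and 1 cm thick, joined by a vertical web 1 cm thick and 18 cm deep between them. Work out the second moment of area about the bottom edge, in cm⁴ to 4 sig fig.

Decompose the section into non-overlapping parts with the origin at the bottom-left of its bounding rectangle.
Bottom flange: 29 × 1, A = 29 cm², y = 0.5 cm, Ī = 2.41667 cm⁴.
Web: 1 × 18, A = 18 cm², y = 10 cm, Ī = 486 cm⁴.
Top flange: 29 × 1, A = 29 cm², y = 19.5 cm, Ī = 2.41667 cm⁴.
Transfer each piece to the bottom edge using Ī + A·d² with d = y − 0:
  bottom flange: d = 0.5 cm → contributes +9.66667 cm⁴
  web: d = 10 cm → contributes +2 286 cm⁴
  top flange: d = 19.5 cm → contributes +11029.7 cm⁴
Total I = 13325.3 cm⁴.

I_base ≈ 1.333 × 10⁴ cm⁴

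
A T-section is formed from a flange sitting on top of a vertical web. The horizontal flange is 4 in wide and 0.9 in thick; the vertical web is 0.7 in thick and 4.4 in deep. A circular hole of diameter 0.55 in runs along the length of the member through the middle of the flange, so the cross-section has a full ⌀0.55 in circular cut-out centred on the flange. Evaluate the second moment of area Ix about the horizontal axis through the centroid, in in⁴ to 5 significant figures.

Ix ≈ 16.496 in⁴

Decompose the section into non-overlapping parts with the origin at the bottom-left of its bounding rectangle.
Flange: 4 × 0.9, A = 3.6 in², y = 4.85 in, Ī = 0.243 in⁴.
Web: 0.7 × 4.4, A = 3.08 in², y = 2.2 in, Ī = 4.969067 in⁴.
Hole (subtracted): ⌀0.55, A = 0.2375829 in², y = 4.85 in, Ī = 0.004491803 in⁴.
Centroid: ȳ = ΣA·y / ΣA = 3.583084 in.
Transfer each piece to the horizontal axis through the centroid using Ī + A·d² with d = y − 3.583084:
  flange: d = 1.266916 in → contributes +6.021272 in⁴
  web: d = -1.383084 in → contributes +10.86087 in⁴
  hole: d = 1.266916 in → contributes −0.3858304 in⁴
Total I = 16.49631 in⁴.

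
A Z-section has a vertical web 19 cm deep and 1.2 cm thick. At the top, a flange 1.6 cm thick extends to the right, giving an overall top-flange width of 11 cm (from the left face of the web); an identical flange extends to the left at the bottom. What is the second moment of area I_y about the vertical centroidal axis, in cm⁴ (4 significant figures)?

I_y ≈ 1202 cm⁴

Break the section into simple shapes (no overlaps), measuring from the bottom-left corner of the bounding box.
Web: 1.2 × 19, A = 22.8 cm², x = 10.4 cm, Ī = 2.736 cm⁴.
Top flange (beyond web): 9.8 × 1.6, A = 15.68 cm², x = 15.9 cm, Ī = 125.492 cm⁴.
Bottom flange (beyond web): 9.8 × 1.6, A = 15.68 cm², x = 4.9 cm, Ī = 125.492 cm⁴.
Centroid: x̄ = ΣA·x / ΣA = 10.4 cm.
Transfer each piece to the vertical centroidal axis using Ī + A·d² with d = x − 10.4:
  web: d = 0 cm → contributes +2.736 cm⁴
  top flange (beyond web): d = 5.5 cm → contributes +599.812 cm⁴
  bottom flange (beyond web): d = -5.5 cm → contributes +599.812 cm⁴
Total I = 1202.36 cm⁴.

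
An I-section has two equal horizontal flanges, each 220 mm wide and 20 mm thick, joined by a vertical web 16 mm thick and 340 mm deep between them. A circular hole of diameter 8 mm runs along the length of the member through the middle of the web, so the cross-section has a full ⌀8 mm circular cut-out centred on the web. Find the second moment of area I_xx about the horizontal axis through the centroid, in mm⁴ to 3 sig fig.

I_xx ≈ 3.38 × 10⁸ mm⁴

Break the section into simple shapes (no overlaps), measuring from the bottom-left corner of the bounding box.
Bottom flange: 220 × 20, A = 4 400 mm², y = 10 mm, Ī = 146 667 mm⁴.
Web: 16 × 340, A = 5 440 mm², y = 190 mm, Ī = 52 405 333 mm⁴.
Top flange: 220 × 20, A = 4 400 mm², y = 370 mm, Ī = 146 667 mm⁴.
Hole (subtracted): ⌀8, A = 50.265 mm², y = 190 mm, Ī = 201.06 mm⁴.
By symmetry the centroid is at mid-height, ȳ = 190 mm.
Transfer each piece to the horizontal axis through the centroid using Ī + A·d² with d = y − 190:
  bottom flange: d = -180 mm → contributes +142 706 667 mm⁴
  web: d = 0 mm → contributes +52 405 333 mm⁴
  top flange: d = 180 mm → contributes +142 706 667 mm⁴
  hole: d = 0 mm → contributes −201.06 mm⁴
Total I = 337 818 466 mm⁴.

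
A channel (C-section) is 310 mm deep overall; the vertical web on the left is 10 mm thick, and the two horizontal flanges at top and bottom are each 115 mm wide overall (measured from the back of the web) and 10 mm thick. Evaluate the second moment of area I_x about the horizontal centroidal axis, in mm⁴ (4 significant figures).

Decompose the section into non-overlapping parts with the origin at the bottom-left of its bounding rectangle.
Web: 10 × 310, A = 3 100 mm², y = 155 mm, Ī = 24 825 833 mm⁴.
Top flange (beyond web): 105 × 10, A = 1 050 mm², y = 305 mm, Ī = 8 750 mm⁴.
Bottom flange (beyond web): 105 × 10, A = 1 050 mm², y = 5 mm, Ī = 8 750 mm⁴.
By symmetry the centroid is at mid-height, ȳ = 155 mm.
Transfer each piece to the horizontal centroidal axis using Ī + A·d² with d = y − 155:
  web: d = 0 mm → contributes +24 825 833 mm⁴
  top flange (beyond web): d = 150 mm → contributes +23 633 750 mm⁴
  bottom flange (beyond web): d = -150 mm → contributes +23 633 750 mm⁴
Total I = 72 093 333 mm⁴.

I_x ≈ 7.209 × 10⁷ mm⁴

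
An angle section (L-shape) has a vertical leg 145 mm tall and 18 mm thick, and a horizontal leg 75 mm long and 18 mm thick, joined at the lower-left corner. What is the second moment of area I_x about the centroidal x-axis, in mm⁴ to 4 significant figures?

I_x ≈ 7.570 × 10⁶ mm⁴

Treat the section as a set of non-overlapping primitives; coordinates are from the bounding-box lower-left.
Vertical leg: 18 × 145, A = 2 610 mm², y = 72.5 mm, Ī = 4 572 938 mm⁴.
Horizontal leg (remainder): 57 × 18, A = 1 026 mm², y = 9 mm, Ī = 27 702 mm⁴.
Centroid: ȳ = ΣA·y / ΣA = 54.5817 mm.
Transfer each piece to the centroidal x-axis using Ī + A·d² with d = y − 54.5817:
  vertical leg: d = 17.9183 mm → contributes +5 410 920 mm⁴
  horizontal leg (remainder): d = -45.5817 mm → contributes +2 159 412 mm⁴
Total I = 7 570 332 mm⁴.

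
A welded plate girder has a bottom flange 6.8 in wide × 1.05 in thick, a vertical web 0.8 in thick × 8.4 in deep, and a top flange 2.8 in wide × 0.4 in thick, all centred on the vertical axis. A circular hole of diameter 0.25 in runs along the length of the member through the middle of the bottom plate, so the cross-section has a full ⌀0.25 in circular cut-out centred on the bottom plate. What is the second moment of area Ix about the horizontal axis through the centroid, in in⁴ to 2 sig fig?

Split into non-overlapping primitives; take the origin at the lower-left of the bounding box.
Bottom plate: 6.8 × 1.05, A = 7.14 in², y = 0.525 in, Ī = 0.656 in⁴.
Web plate: 0.8 × 8.4, A = 6.72 in², y = 5.25 in, Ī = 39.51 in⁴.
Top plate: 2.8 × 0.4, A = 1.12 in², y = 9.65 in, Ī = 0.01493 in⁴.
Hole (subtracted): ⌀0.25, A = 0.04909 in², y = 0.525 in, Ī = 0.0001917 in⁴.
Centroid: ȳ = ΣA·y / ΣA = 3.336 in.
Transfer each piece to the horizontal axis through the centroid using Ī + A·d² with d = y − 3.336:
  bottom plate: d = -2.811 in → contributes +57.08 in⁴
  web plate: d = 1.914 in → contributes +64.13 in⁴
  top plate: d = 6.314 in → contributes +44.66 in⁴
  hole: d = -2.811 in → contributes −0.3881 in⁴
Total I = 165.5 in⁴.

Ix ≈ 170 in⁴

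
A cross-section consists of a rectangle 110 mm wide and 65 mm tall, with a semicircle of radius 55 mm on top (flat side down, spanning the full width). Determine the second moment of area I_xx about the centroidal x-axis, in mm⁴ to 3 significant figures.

I_xx ≈ 1.24 × 10⁷ mm⁴

Split into non-overlapping primitives; take the origin at the lower-left of the bounding box.
Rectangular body: 110 × 65, A = 7 150 mm², y = 32.5 mm, Ī = 2 517 396 mm⁴.
Semicircular cap: semicircle r = 55, A = 4751.7 mm², y = 88.343 mm, Ī = 1 004 345 mm⁴.
Centroid: ȳ = ΣA·y / ΣA = 54.795 mm.
Transfer each piece to the centroidal x-axis using Ī + A·d² with d = y − 54.795:
  rectangular body: d = -22.295 mm → contributes +6 071 374 mm⁴
  semicircular cap: d = 33.548 mm → contributes +6 352 150 mm⁴
Total I = 12 423 524 mm⁴.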